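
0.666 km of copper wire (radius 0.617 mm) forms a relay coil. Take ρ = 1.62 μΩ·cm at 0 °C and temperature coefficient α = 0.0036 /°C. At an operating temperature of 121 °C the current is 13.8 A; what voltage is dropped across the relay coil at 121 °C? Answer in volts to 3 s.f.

179 V

ρ = 1.62 μΩ·cm = 1.62×10^-8 Ω·m
A = πr² = π(6.1700e-04 m)² = 1.196e-06 m²
R₍0₎ = ρL/A = (1.62×10^-8)(666)/(1.196e-06) = 9.021 Ω
R₍121₎ = R₍0₎(1 + αΔT) = 9.021 × (1 + 0.0036×121) = 12.95 Ω
V = IR = 13.8 × 12.95 = 179 V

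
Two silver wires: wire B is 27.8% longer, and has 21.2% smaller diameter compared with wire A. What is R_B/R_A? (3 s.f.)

R ∝ L/d², so R_B/R_A = (1 + 27.8/100) × (1 − 21.2/100)⁻²
= 1.278 × 1.611 = 2.06

2.06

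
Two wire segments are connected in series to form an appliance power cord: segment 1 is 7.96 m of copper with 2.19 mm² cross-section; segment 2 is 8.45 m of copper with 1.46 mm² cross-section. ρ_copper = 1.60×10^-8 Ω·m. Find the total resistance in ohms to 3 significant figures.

Segment 1: A = 2.19 mm² = 2.190e-06 m²
R₁ = ρL/A = (1.60×10^-8)(7.96)/(2.190e-06) = 0.05816 Ω
Segment 2: A = 1.46 mm² = 1.460e-06 m²
R₂ = (1.60×10^-8)(8.45)/(1.460e-06) = 0.0926 Ω
R = R₁ + R₂ = 0.151 Ω

0.151 Ω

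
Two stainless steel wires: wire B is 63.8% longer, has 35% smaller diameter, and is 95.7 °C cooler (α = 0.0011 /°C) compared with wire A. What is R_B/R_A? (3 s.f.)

3.47

R ∝ ρL/d² with ρ ∝ (1+αΔT), so R_B/R_A = (1 + 63.8/100) × (1 − 35/100)⁻² × (1 − 0.0011×95.7)
= 1.638 × 2.367 × 0.8947 = 3.47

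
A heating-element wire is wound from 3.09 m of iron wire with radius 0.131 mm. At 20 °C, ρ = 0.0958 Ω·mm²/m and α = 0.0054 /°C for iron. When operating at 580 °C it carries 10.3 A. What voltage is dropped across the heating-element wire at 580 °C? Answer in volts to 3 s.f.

228 V

ρ = 0.0958 Ω·mm²/m = 9.58×10^-8 Ω·m
A = πr² = π(1.3100e-04 m)² = 5.391e-08 m²
R₍20₎ = ρL/A = (9.58×10^-8)(3.09)/(5.391e-08) = 5.491 Ω
R₍580₎ = R₍20₎(1 + αΔT) = 5.491 × (1 + 0.0054×560) = 22.09 Ω
V = IR = 10.3 × 22.09 = 228 V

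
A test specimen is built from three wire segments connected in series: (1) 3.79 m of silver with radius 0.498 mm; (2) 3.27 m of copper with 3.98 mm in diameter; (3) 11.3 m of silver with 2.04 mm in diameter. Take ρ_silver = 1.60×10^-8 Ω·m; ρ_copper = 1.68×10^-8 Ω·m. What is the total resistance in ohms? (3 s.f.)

Seg 1: A = πr² = π(4.9800e-04 m)² = 7.791e-07 m²
R_1 = (1.60×10^-8)(3.79)/(7.791e-07) = 0.07783 Ω
Seg 2: A = π(d/2)² = π(1.9900e-03 m)² = 1.244e-05 m²
R_2 = (1.68×10^-8)(3.27)/(1.244e-05) = 0.004416 Ω
Seg 3: A = π(d/2)² = π(1.0200e-03 m)² = 3.269e-06 m²
R_3 = (1.60×10^-8)(11.3)/(3.269e-06) = 0.05532 Ω
R_total = R_1 + R_2 + R_3 = 0.138 Ω

0.138 Ω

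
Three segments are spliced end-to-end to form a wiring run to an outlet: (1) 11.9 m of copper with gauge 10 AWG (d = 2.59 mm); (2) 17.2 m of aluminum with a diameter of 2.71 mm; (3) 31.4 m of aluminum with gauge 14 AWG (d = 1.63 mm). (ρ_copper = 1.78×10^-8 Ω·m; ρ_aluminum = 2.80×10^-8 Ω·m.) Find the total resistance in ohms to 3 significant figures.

Seg 1: A = π(2.59/2 mm)² = π(1.2950e-03 m)² = 5.269e-06 m²
R_1 = (1.78×10^-8)(11.9)/(5.269e-06) = 0.0402 Ω
Seg 2: A = π(d/2)² = π(1.3550e-03 m)² = 5.768e-06 m²
R_2 = (2.80×10^-8)(17.2)/(5.768e-06) = 0.08349 Ω
Seg 3: A = π(1.63/2 mm)² = π(8.1500e-04 m)² = 2.087e-06 m²
R_3 = (2.80×10^-8)(31.4)/(2.087e-06) = 0.4213 Ω
R_total = R_1 + R_2 + R_3 = 0.545 Ω

0.545 Ω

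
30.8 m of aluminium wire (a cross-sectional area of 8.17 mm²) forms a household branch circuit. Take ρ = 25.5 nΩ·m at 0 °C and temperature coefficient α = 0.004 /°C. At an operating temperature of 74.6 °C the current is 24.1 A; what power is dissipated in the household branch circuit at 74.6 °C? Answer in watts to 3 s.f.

72.5 W

ρ = 25.5 nΩ·m = 2.55×10^-8 Ω·m
A = 8.17 mm² = 8.170e-06 m²
R₍0₎ = ρL/A = (2.55×10^-8)(30.8)/(8.170e-06) = 0.09613 Ω
R₍74.6₎ = R₍0₎(1 + αΔT) = 0.09613 × (1 + 0.004×74.6) = 0.1248 Ω
P = I²R = (24.1)² × 0.1248 = 72.5 W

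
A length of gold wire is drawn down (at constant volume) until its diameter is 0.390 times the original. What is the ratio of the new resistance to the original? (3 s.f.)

Volume constant ⇒ L' = L/r² with r = 0.39. R' = ρL'/A' = ρ(L/r²)/(πr²d₀²/4) = R/r⁴.
Factor = 43.2

43.2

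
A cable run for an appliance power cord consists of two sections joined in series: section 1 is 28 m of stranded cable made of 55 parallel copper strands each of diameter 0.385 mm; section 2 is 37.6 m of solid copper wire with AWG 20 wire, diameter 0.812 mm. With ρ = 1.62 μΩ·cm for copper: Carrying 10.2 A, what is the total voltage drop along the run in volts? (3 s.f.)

12.7 V

ρ = 1.62 μΩ·cm = 1.62×10^-8 Ω·m
Section 1: A_strand = π(1.9250e-04)² = 1.164e-07 m²; R₁ = ρL/(N·A_s) = (1.62×10^-8)(28)/(55×1.164e-07) = 0.07084 Ω
Section 2: A = π(0.812/2 mm)² = π(4.0600e-04 m)² = 5.178e-07 m²
R₂ = (1.62×10^-8)(37.6)/(5.178e-07) = 1.176 Ω
R = R₁ + R₂ = 1.247 Ω
V = IR = 10.2 × 1.247 = 12.7 V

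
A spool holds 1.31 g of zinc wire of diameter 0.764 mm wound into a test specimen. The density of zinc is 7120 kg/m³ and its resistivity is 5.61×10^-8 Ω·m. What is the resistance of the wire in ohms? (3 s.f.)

0.0491 Ω

A = π(d/2)² = π(3.8200e-04 m)² = 4.5843e-07 m²
L = m/(density·A) = 0.00131/(7120×4.5843e-07) = 0.4013 m
R = ρL/A = (5.61×10^-8)(0.4013)/(4.5843e-07) = 0.0491 Ω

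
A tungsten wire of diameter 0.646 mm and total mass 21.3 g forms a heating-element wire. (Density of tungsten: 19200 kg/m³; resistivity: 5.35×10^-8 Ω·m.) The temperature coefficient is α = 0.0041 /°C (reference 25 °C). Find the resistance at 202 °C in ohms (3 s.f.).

A = π(d/2)² = π(3.2300e-04 m)² = 3.2776e-07 m²
L = m/(density·A) = 0.0213/(19200×3.2776e-07) = 3.385 m
R = ρL/A = (5.35×10^-8)(3.385)/(3.2776e-07) = 0.5525 Ω
R(202 °C) = 0.5525 × (1 + 0.0041×177) = 0.953 Ω

0.953 Ω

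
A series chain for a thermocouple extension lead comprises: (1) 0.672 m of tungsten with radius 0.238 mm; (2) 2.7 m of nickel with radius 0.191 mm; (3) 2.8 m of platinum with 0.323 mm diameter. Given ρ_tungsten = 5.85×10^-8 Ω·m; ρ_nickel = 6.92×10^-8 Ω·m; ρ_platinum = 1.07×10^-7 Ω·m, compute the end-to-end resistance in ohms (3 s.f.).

Seg 1: A = πr² = π(2.3800e-04 m)² = 1.780e-07 m²
R_1 = (5.85×10^-8)(0.672)/(1.780e-07) = 0.2209 Ω
Seg 2: A = πr² = π(1.9100e-04 m)² = 1.146e-07 m²
R_2 = (6.92×10^-8)(2.7)/(1.146e-07) = 1.63 Ω
Seg 3: A = π(d/2)² = π(1.6150e-04 m)² = 8.194e-08 m²
R_3 = (1.07×10^-7)(2.8)/(8.194e-08) = 3.656 Ω
R_total = R_1 + R_2 + R_3 = 5.51 Ω

5.51 Ω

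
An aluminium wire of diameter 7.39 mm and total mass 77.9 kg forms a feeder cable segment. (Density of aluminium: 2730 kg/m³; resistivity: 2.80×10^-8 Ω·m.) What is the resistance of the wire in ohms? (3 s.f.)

A = π(d/2)² = π(3.6950e-03 m)² = 4.2892e-05 m²
L = m/(density·A) = 77.9/(2730×4.2892e-05) = 665.3 m
R = ρL/A = (2.80×10^-8)(665.3)/(4.2892e-05) = 0.434 Ω

0.434 Ω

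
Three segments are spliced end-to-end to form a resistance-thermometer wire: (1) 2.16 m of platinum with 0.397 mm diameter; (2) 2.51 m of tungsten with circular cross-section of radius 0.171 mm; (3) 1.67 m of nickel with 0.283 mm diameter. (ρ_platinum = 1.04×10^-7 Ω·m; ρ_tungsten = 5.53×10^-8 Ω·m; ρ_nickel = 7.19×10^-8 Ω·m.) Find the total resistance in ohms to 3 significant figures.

Seg 1: A = π(d/2)² = π(1.9850e-04 m)² = 1.238e-07 m²
R_1 = (1.04×10^-7)(2.16)/(1.238e-07) = 1.815 Ω
Seg 2: A = πr² = π(1.7100e-04 m)² = 9.186e-08 m²
R_2 = (5.53×10^-8)(2.51)/(9.186e-08) = 1.511 Ω
Seg 3: A = π(d/2)² = π(1.4150e-04 m)² = 6.290e-08 m²
R_3 = (7.19×10^-8)(1.67)/(6.290e-08) = 1.909 Ω
R_total = R_1 + R_2 + R_3 = 5.23 Ω

5.23 Ω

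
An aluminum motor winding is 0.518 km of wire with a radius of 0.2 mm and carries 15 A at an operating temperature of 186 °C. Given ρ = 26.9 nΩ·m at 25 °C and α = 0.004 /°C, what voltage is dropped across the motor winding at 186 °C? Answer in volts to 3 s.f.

2730 V

ρ = 26.9 nΩ·m = 2.69×10^-8 Ω·m
A = πr² = π(2.0000e-04 m)² = 1.257e-07 m²
R₍25₎ = ρL/A = (2.69×10^-8)(518)/(1.257e-07) = 110.9 Ω
R₍186₎ = R₍25₎(1 + αΔT) = 110.9 × (1 + 0.004×161) = 182.3 Ω
V = IR = 15 × 182.3 = 2730 V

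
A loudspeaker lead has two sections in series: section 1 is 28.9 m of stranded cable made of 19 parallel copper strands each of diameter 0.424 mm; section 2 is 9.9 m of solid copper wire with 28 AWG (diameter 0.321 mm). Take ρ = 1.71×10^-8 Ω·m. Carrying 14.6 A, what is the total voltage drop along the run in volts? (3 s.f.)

33.2 V

Section 1: A_strand = π(2.1200e-04)² = 1.412e-07 m²; R₁ = ρL/(N·A_s) = (1.71×10^-8)(28.9)/(19×1.412e-07) = 0.1842 Ω
Section 2: A = π(0.321/2 mm)² = π(1.6050e-04 m)² = 8.093e-08 m²
R₂ = (1.71×10^-8)(9.9)/(8.093e-08) = 2.092 Ω
R = R₁ + R₂ = 2.276 Ω
V = IR = 14.6 × 2.276 = 33.2 V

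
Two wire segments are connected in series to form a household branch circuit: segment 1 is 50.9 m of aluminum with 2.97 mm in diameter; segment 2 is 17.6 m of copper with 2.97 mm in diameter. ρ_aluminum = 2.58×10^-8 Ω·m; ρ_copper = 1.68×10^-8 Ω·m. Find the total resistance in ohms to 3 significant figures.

0.232 Ω

Segment 1: A = π(d/2)² = π(1.4850e-03 m)² = 6.928e-06 m²
R₁ = ρL/A = (2.58×10^-8)(50.9)/(6.928e-06) = 0.1896 Ω
R₂ = (1.68×10^-8)(17.6)/(6.928e-06) = 0.04268 Ω
R = R₁ + R₂ = 0.232 Ω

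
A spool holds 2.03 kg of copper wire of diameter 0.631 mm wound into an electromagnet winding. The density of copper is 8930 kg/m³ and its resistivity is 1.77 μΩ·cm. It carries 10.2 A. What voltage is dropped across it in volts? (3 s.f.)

420 V

ρ = 1.77 μΩ·cm = 1.77×10^-8 Ω·m
A = π(d/2)² = π(3.1550e-04 m)² = 3.1271e-07 m²
L = m/(density·A) = 2.03/(8930×3.1271e-07) = 726.9 m
R = ρL/A = (1.77×10^-8)(726.9)/(3.1271e-07) = 41.15 Ω
V = IR = 10.2 × 41.15 = 420 V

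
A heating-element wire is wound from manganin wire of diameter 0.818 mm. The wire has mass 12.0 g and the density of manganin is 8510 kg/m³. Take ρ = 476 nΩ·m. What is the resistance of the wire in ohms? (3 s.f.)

ρ = 476 nΩ·m = 4.76×10^-7 Ω·m
A = π(d/2)² = π(4.0900e-04 m)² = 5.2553e-07 m²
L = m/(density·A) = 0.012/(8510×5.2553e-07) = 2.683 m
R = ρL/A = (4.76×10^-7)(2.683)/(5.2553e-07) = 2.43 Ω

2.43 Ω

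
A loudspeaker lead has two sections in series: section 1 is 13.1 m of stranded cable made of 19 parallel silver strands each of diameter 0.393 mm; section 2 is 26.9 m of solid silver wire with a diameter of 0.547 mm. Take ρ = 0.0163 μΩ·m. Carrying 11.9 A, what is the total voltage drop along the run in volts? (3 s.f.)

23.3 V

ρ = 0.0163 μΩ·m = 1.63×10^-8 Ω·m
Section 1: A_strand = π(1.9650e-04)² = 1.213e-07 m²; R₁ = ρL/(N·A_s) = (1.63×10^-8)(13.1)/(19×1.213e-07) = 0.09265 Ω
Section 2: A = π(d/2)² = π(2.7350e-04 m)² = 2.350e-07 m²
R₂ = (1.63×10^-8)(26.9)/(2.350e-07) = 1.866 Ω
R = R₁ + R₂ = 1.958 Ω
V = IR = 11.9 × 1.958 = 23.3 V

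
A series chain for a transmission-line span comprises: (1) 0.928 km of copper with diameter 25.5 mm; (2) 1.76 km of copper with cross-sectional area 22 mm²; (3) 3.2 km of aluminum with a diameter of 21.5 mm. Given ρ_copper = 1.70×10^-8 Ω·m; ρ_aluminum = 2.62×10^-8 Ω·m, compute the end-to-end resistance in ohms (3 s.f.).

1.62 Ω

Seg 1: A = π(d/2)² = π(1.2750e-02 m)² = 5.107e-04 m²
R_1 = (1.70×10^-8)(928)/(5.107e-04) = 0.03089 Ω
Seg 2: A = 22 mm² = 2.200e-05 m²
R_2 = (1.70×10^-8)(1760)/(2.200e-05) = 1.36 Ω
Seg 3: A = π(d/2)² = π(1.0750e-02 m)² = 3.631e-04 m²
R_3 = (2.62×10^-8)(3200)/(3.631e-04) = 0.2309 Ω
R_total = R_1 + R_2 + R_3 = 1.62 Ω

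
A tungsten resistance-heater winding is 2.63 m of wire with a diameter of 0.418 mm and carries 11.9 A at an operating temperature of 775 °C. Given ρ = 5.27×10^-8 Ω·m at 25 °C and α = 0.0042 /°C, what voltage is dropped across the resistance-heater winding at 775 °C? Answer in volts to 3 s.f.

A = π(d/2)² = π(2.0900e-04 m)² = 1.372e-07 m²
R₍25₎ = ρL/A = (5.27×10^-8)(2.63)/(1.372e-07) = 1.01 Ω
R₍775₎ = R₍25₎(1 + αΔT) = 1.01 × (1 + 0.0042×750) = 4.192 Ω
V = IR = 11.9 × 4.192 = 49.9 V

49.9 V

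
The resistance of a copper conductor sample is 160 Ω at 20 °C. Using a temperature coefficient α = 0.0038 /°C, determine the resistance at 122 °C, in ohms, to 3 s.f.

ΔT = 122 − 20 = 102 °C
R = R₀(1 + αΔT) = 160 × (1 + 0.0038×102) = 160 × 1.388 = 222 Ω

222 Ω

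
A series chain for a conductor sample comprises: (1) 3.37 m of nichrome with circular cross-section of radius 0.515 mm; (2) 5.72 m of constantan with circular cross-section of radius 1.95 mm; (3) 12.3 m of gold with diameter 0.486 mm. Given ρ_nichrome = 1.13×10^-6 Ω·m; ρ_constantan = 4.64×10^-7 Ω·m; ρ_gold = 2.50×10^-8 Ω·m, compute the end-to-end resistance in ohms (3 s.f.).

6.45 Ω

Seg 1: A = πr² = π(5.1500e-04 m)² = 8.332e-07 m²
R_1 = (1.13×10^-6)(3.37)/(8.332e-07) = 4.57 Ω
Seg 2: A = πr² = π(1.9500e-03 m)² = 1.195e-05 m²
R_2 = (4.64×10^-7)(5.72)/(1.195e-05) = 0.2222 Ω
Seg 3: A = π(d/2)² = π(2.4300e-04 m)² = 1.855e-07 m²
R_3 = (2.50×10^-8)(12.3)/(1.855e-07) = 1.658 Ω
R_total = R_1 + R_2 + R_3 = 6.45 Ω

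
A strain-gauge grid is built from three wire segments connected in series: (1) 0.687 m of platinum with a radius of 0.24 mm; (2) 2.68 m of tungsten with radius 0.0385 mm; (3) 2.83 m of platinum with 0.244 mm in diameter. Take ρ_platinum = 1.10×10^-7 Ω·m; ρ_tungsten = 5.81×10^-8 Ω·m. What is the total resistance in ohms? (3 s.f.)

40.5 Ω

Seg 1: A = πr² = π(2.4000e-04 m)² = 1.810e-07 m²
R_1 = (1.10×10^-7)(0.687)/(1.810e-07) = 0.4176 Ω
Seg 2: A = πr² = π(3.8500e-05 m)² = 4.657e-09 m²
R_2 = (5.81×10^-8)(2.68)/(4.657e-09) = 33.44 Ω
Seg 3: A = π(d/2)² = π(1.2200e-04 m)² = 4.676e-08 m²
R_3 = (1.10×10^-7)(2.83)/(4.676e-08) = 6.657 Ω
R_total = R_1 + R_2 + R_3 = 40.5 Ω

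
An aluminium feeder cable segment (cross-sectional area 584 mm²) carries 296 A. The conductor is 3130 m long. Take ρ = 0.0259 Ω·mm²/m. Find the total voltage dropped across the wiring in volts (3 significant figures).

41.1 V

ρ = 0.0259 Ω·mm²/m = 2.59×10^-8 Ω·m
A = 584 mm² = 5.840e-04 m²
R = ρL/A = (2.59×10^-8)(3130)/(5.840e-04) = 0.1388 Ω
V = IR = 296 × 0.1388 = 41.1 V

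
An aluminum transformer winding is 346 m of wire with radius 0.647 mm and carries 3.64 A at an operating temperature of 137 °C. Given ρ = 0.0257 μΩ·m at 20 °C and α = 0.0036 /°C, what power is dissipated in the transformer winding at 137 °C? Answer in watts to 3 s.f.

127 W

ρ = 0.0257 μΩ·m = 2.57×10^-8 Ω·m
A = πr² = π(6.4700e-04 m)² = 1.315e-06 m²
R₍20₎ = ρL/A = (2.57×10^-8)(346)/(1.315e-06) = 6.762 Ω
R₍137₎ = R₍20₎(1 + αΔT) = 6.762 × (1 + 0.0036×117) = 9.61 Ω
P = I²R = (3.64)² × 9.61 = 127 W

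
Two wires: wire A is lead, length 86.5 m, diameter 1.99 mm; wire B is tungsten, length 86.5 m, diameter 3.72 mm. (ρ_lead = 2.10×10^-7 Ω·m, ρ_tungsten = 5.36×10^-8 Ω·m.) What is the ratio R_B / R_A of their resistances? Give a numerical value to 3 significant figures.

0.0730

R ∝ ρL/d², so R_B/R_A = (ρ_B/ρ_A) × (d_A/d_B)²
= (5.36×10^-8/2.10×10^-7) × (1.99/3.72)² = 0.0730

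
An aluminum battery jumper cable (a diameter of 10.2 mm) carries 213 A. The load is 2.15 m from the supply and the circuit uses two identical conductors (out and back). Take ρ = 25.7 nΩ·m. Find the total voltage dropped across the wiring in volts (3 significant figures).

0.288 V

ρ = 25.7 nΩ·m = 2.57×10^-8 Ω·m
A = π(d/2)² = π(5.1000e-03 m)² = 8.171e-05 m²
Total conductor length (both ways) L = 2 × 2.15 = 4.3 m
R = ρL/A = (2.57×10^-8)(4.3)/(8.171e-05) = 0.001352 Ω
V = IR = 213 × 0.001352 = 0.288 V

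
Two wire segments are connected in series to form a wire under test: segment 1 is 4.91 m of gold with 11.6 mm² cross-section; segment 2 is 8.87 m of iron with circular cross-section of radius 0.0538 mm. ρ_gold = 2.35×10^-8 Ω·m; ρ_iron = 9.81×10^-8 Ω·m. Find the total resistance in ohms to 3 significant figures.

95.7 Ω

Segment 1: A = 11.6 mm² = 1.160e-05 m²
R₁ = ρL/A = (2.35×10^-8)(4.91)/(1.160e-05) = 0.009947 Ω
Segment 2: A = πr² = π(5.3800e-05 m)² = 9.093e-09 m²
R₂ = (9.81×10^-8)(8.87)/(9.093e-09) = 95.69 Ω
R = R₁ + R₂ = 95.7 Ω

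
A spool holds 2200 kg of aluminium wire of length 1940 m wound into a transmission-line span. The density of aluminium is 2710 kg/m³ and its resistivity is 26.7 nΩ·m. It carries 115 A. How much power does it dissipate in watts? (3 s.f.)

1640 W

ρ = 26.7 nΩ·m = 2.67×10^-8 Ω·m
A = m/(density·L) = 2200/(2710×1940) = 4.1846e-04 m²
R = ρL/A = (2.67×10^-8)(1940)/(4.1846e-04) = 0.1238 Ω
P = I²R = (115)² × 0.1238 = 1640 W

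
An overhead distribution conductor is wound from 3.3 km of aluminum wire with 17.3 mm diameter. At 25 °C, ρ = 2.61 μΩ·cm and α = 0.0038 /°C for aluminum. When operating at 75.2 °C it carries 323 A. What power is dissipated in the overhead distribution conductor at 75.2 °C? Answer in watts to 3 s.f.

45500 W

ρ = 2.61 μΩ·cm = 2.61×10^-8 Ω·m
A = π(d/2)² = π(8.6500e-03 m)² = 2.351e-04 m²
R₍25₎ = ρL/A = (2.61×10^-8)(3300)/(2.351e-04) = 0.3664 Ω
R₍75.2₎ = R₍25₎(1 + αΔT) = 0.3664 × (1 + 0.0038×50.2) = 0.4363 Ω
P = I²R = (323)² × 0.4363 = 45500 W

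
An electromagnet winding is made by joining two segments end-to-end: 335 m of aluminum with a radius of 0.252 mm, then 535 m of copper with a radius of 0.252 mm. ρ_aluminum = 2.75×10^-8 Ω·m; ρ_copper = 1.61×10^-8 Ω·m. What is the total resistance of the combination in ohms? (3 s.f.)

Segment 1: A = πr² = π(2.5200e-04 m)² = 1.995e-07 m²
R₁ = ρL/A = (2.75×10^-8)(335)/(1.995e-07) = 46.18 Ω
R₂ = (1.61×10^-8)(535)/(1.995e-07) = 43.17 Ω
R = R₁ + R₂ = 89.4 Ω

89.4 Ω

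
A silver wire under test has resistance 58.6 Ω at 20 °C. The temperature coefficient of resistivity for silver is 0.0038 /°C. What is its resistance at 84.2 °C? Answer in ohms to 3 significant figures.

ΔT = 84.2 − 20 = 64.2 °C
R = R₀(1 + αΔT) = 58.6 × (1 + 0.0038×64.2) = 58.6 × 1.244 = 72.9 Ω

72.9 Ω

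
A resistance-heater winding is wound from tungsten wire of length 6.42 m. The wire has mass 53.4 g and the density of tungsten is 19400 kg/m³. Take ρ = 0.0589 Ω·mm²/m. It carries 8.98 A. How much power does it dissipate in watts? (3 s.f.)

ρ = 0.0589 Ω·mm²/m = 5.89×10^-8 Ω·m
A = m/(density·L) = 0.0534/(19400×6.42) = 4.2875e-07 m²
R = ρL/A = (5.89×10^-8)(6.42)/(4.2875e-07) = 0.882 Ω
P = I²R = (8.98)² × 0.882 = 71.1 W

71.1 W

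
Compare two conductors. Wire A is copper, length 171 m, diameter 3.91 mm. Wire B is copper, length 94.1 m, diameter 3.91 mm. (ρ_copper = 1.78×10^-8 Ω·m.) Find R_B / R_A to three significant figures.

0.550

R ∝ ρL/d², so R_B/R_A = (L_B/L_A)
= (94.1/171) = 0.550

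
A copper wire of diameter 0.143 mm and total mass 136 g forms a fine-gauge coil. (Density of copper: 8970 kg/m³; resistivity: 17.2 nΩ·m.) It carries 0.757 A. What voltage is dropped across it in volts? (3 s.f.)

ρ = 17.2 nΩ·m = 1.72×10^-8 Ω·m
A = π(d/2)² = π(7.1500e-05 m)² = 1.6061e-08 m²
L = m/(density·A) = 0.136/(8970×1.6061e-08) = 944 m
R = ρL/A = (1.72×10^-8)(944)/(1.6061e-08) = 1011 Ω
V = IR = 0.757 × 1011 = 765 V

765 V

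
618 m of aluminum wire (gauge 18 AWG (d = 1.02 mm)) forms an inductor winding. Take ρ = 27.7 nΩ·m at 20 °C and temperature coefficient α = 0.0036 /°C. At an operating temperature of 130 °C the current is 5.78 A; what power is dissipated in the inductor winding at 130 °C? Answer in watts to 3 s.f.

977 W

ρ = 27.7 nΩ·m = 2.77×10^-8 Ω·m
A = π(1.02/2 mm)² = π(5.1000e-04 m)² = 8.171e-07 m²
R₍20₎ = ρL/A = (2.77×10^-8)(618)/(8.171e-07) = 20.95 Ω
R₍130₎ = R₍20₎(1 + αΔT) = 20.95 × (1 + 0.0036×110) = 29.25 Ω
P = I²R = (5.78)² × 29.25 = 977 W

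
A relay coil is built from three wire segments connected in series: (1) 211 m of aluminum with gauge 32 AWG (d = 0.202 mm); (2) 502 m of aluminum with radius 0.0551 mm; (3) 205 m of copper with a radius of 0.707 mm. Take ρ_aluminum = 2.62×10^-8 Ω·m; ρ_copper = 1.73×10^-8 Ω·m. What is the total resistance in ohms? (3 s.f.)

Seg 1: A = π(0.202/2 mm)² = π(1.0100e-04 m)² = 3.205e-08 m²
R_1 = (2.62×10^-8)(211)/(3.205e-08) = 172.5 Ω
Seg 2: A = πr² = π(5.5100e-05 m)² = 9.538e-09 m²
R_2 = (2.62×10^-8)(502)/(9.538e-09) = 1379 Ω
Seg 3: A = πr² = π(7.0700e-04 m)² = 1.570e-06 m²
R_3 = (1.73×10^-8)(205)/(1.570e-06) = 2.258 Ω
R_total = R_1 + R_2 + R_3 = 1550 Ω

1550 Ω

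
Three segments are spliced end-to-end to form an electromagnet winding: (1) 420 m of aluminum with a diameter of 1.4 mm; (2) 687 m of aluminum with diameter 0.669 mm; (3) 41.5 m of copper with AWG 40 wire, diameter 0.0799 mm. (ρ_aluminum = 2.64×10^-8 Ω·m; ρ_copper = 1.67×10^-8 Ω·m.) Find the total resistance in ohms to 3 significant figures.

197 Ω

Seg 1: A = π(d/2)² = π(7.0000e-04 m)² = 1.539e-06 m²
R_1 = (2.64×10^-8)(420)/(1.539e-06) = 7.203 Ω
Seg 2: A = π(d/2)² = π(3.3450e-04 m)² = 3.515e-07 m²
R_2 = (2.64×10^-8)(687)/(3.515e-07) = 51.6 Ω
Seg 3: A = π(0.0799/2 mm)² = π(3.9950e-05 m)² = 5.014e-09 m²
R_3 = (1.67×10^-8)(41.5)/(5.014e-09) = 138.2 Ω
R_total = R_1 + R_2 + R_3 = 197 Ω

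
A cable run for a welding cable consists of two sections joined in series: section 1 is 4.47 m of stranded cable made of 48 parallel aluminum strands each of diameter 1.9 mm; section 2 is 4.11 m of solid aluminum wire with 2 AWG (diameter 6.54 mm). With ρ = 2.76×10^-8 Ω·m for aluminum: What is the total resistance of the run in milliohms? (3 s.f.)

4.28 mΩ

Section 1: A_strand = π(9.5000e-04)² = 2.835e-06 m²; R₁ = ρL/(N·A_s) = (2.76×10^-8)(4.47)/(48×2.835e-06) = 9.065×10^-4 Ω
Section 2: A = π(6.54/2 mm)² = π(3.2700e-03 m)² = 3.359e-05 m²
R₂ = (2.76×10^-8)(4.11)/(3.359e-05) = 0.003377 Ω
R = R₁ + R₂ = 4.28 mΩ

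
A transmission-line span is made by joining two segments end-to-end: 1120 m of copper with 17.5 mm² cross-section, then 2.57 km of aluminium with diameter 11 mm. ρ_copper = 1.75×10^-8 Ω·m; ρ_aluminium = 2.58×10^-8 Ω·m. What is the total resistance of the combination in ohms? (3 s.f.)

Segment 1: A = 17.5 mm² = 1.750e-05 m²
R₁ = ρL/A = (1.75×10^-8)(1120)/(1.750e-05) = 1.12 Ω
Segment 2: A = π(d/2)² = π(5.5000e-03 m)² = 9.503e-05 m²
R₂ = (2.58×10^-8)(2570)/(9.503e-05) = 0.6977 Ω
R = R₁ + R₂ = 1.82 Ω

1.82 Ω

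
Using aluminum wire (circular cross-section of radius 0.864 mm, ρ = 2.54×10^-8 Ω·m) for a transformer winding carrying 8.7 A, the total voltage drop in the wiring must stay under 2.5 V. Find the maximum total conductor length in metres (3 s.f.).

A = πr² = π(8.6400e-04 m)² = 2.345e-06 m²
L_max = V_max·A/(1·ρI) = (2.5)(2.345e-06)/(2.54×10^-8×8.7) = 26.5 m

26.5 m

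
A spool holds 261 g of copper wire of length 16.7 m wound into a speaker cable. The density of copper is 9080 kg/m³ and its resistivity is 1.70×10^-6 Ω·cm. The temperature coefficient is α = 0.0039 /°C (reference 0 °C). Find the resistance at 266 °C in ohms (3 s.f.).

0.336 Ω

ρ = 1.70×10^-6 Ω·cm = 1.70×10^-8 Ω·m
A = m/(density·L) = 0.261/(9080×16.7) = 1.7212e-06 m²
R = ρL/A = (1.70×10^-8)(16.7)/(1.7212e-06) = 0.1649 Ω
R(266 °C) = 0.1649 × (1 + 0.0039×266) = 0.336 Ω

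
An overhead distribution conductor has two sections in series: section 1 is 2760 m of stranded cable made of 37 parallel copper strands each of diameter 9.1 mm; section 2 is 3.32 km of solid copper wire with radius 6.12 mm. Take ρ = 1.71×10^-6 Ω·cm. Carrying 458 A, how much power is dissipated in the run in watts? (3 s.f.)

ρ = 1.71×10^-6 Ω·cm = 1.71×10^-8 Ω·m
Section 1: A_strand = π(4.5500e-03)² = 6.504e-05 m²; R₁ = ρL/(N·A_s) = (1.71×10^-8)(2760)/(37×6.504e-05) = 0.01961 Ω
Section 2: A = πr² = π(6.1200e-03 m)² = 1.177e-04 m²
R₂ = (1.71×10^-8)(3320)/(1.177e-04) = 0.4825 Ω
R = R₁ + R₂ = 0.5021 Ω
P = I²R = (458)² × 0.5021 = 1.05×10^5 W

1.05×10^5 W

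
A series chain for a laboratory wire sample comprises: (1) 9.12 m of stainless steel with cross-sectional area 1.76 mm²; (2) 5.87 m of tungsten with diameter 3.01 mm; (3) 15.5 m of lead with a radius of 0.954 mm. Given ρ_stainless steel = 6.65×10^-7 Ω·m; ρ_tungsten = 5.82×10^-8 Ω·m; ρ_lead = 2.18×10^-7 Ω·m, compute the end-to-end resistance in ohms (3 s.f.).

Seg 1: A = 1.76 mm² = 1.760e-06 m²
R_1 = (6.65×10^-7)(9.12)/(1.760e-06) = 3.446 Ω
Seg 2: A = π(d/2)² = π(1.5050e-03 m)² = 7.116e-06 m²
R_2 = (5.82×10^-8)(5.87)/(7.116e-06) = 0.04801 Ω
Seg 3: A = πr² = π(9.5400e-04 m)² = 2.859e-06 m²
R_3 = (2.18×10^-7)(15.5)/(2.859e-06) = 1.182 Ω
R_total = R_1 + R_2 + R_3 = 4.68 Ω

4.68 Ω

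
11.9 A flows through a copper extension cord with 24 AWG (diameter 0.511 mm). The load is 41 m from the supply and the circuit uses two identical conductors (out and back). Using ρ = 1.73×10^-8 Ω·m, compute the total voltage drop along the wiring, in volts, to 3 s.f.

82.3 V

A = π(0.511/2 mm)² = π(2.5550e-04 m)² = 2.051e-07 m²
Total conductor length (both ways) L = 2 × 41 = 82 m
R = ρL/A = (1.73×10^-8)(82)/(2.051e-07) = 6.917 Ω
V = IR = 11.9 × 6.917 = 82.3 V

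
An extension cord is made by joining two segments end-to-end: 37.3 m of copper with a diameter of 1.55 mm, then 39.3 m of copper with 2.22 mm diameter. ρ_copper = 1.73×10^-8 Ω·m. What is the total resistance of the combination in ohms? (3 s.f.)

0.518 Ω

Segment 1: A = π(d/2)² = π(7.7500e-04 m)² = 1.887e-06 m²
R₁ = ρL/A = (1.73×10^-8)(37.3)/(1.887e-06) = 0.342 Ω
Segment 2: A = π(d/2)² = π(1.1100e-03 m)² = 3.871e-06 m²
R₂ = (1.73×10^-8)(39.3)/(3.871e-06) = 0.1756 Ω
R = R₁ + R₂ = 0.518 Ω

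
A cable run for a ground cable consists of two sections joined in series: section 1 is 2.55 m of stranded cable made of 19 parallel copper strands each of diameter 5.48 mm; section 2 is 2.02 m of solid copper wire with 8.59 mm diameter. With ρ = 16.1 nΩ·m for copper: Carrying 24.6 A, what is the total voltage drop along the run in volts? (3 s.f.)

ρ = 16.1 nΩ·m = 1.61×10^-8 Ω·m
Section 1: A_strand = π(2.7400e-03)² = 2.359e-05 m²; R₁ = ρL/(N·A_s) = (1.61×10^-8)(2.55)/(19×2.359e-05) = 9.161×10^-5 Ω
Section 2: A = π(d/2)² = π(4.2950e-03 m)² = 5.795e-05 m²
R₂ = (1.61×10^-8)(2.02)/(5.795e-05) = 5.612×10^-4 Ω
R = R₁ + R₂ = 6.528×10^-4 Ω
V = IR = 24.6 × 6.528×10^-4 = 0.0161 V

0.0161 V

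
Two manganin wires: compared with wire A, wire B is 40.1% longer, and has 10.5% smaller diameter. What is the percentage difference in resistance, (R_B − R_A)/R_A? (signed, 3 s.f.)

74.9%

R ∝ L/d², so R_B/R_A = (1 + 40.1/100) × (1 − 10.5/100)⁻²
= 1.401 × 1.248 = 1.749
(R_B − R_A)/R_A = 1.749 − 1 = 74.9%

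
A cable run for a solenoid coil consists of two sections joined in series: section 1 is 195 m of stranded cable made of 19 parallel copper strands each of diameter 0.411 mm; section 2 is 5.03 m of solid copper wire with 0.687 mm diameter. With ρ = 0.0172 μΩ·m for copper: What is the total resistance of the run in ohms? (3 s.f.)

1.56 Ω

ρ = 0.0172 μΩ·m = 1.72×10^-8 Ω·m
Section 1: A_strand = π(2.0550e-04)² = 1.327e-07 m²; R₁ = ρL/(N·A_s) = (1.72×10^-8)(195)/(19×1.327e-07) = 1.331 Ω
Section 2: A = π(d/2)² = π(3.4350e-04 m)² = 3.707e-07 m²
R₂ = (1.72×10^-8)(5.03)/(3.707e-07) = 0.2334 Ω
R = R₁ + R₂ = 1.56 Ω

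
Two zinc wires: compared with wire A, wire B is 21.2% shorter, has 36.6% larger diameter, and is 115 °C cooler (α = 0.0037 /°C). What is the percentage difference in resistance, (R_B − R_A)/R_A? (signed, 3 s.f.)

-75.7%

R ∝ ρL/d² with ρ ∝ (1+αΔT), so R_B/R_A = (1 − 21.2/100) × (1 + 36.6/100)⁻² × (1 − 0.0037×115)
= 0.788 × 0.5359 × 0.5745 = 0.2426
(R_B − R_A)/R_A = 0.2426 − 1 = -75.7%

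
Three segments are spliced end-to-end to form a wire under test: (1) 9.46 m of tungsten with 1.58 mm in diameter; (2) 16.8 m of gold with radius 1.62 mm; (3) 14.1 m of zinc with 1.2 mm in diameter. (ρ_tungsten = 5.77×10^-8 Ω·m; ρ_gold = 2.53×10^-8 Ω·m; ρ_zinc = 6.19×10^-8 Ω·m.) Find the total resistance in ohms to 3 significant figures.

Seg 1: A = π(d/2)² = π(7.9000e-04 m)² = 1.961e-06 m²
R_1 = (5.77×10^-8)(9.46)/(1.961e-06) = 0.2784 Ω
Seg 2: A = πr² = π(1.6200e-03 m)² = 8.245e-06 m²
R_2 = (2.53×10^-8)(16.8)/(8.245e-06) = 0.05155 Ω
Seg 3: A = π(d/2)² = π(6.0000e-04 m)² = 1.131e-06 m²
R_3 = (6.19×10^-8)(14.1)/(1.131e-06) = 0.7717 Ω
R_total = R_1 + R_2 + R_3 = 1.10 Ω

1.10 Ω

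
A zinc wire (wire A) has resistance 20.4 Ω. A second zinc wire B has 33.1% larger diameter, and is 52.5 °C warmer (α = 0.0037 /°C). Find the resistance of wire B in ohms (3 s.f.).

R ∝ ρL/d² with ρ ∝ (1+αΔT), so R_B/R_A = (1 + 33.1/100)⁻² × (1 + 0.0037×52.5)
= 0.5645 × 1.194 = 0.6741
R_B = 0.6741 × 20.4 = 13.8 Ω

13.8 Ω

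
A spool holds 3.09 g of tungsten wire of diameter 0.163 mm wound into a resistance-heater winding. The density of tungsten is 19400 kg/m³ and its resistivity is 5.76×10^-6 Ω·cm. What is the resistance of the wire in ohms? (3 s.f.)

21.1 Ω

ρ = 5.76×10^-6 Ω·cm = 5.76×10^-8 Ω·m
A = π(d/2)² = π(8.1500e-05 m)² = 2.0867e-08 m²
L = m/(density·A) = 0.00309/(19400×2.0867e-08) = 7.633 m
R = ρL/A = (5.76×10^-8)(7.633)/(2.0867e-08) = 21.1 Ω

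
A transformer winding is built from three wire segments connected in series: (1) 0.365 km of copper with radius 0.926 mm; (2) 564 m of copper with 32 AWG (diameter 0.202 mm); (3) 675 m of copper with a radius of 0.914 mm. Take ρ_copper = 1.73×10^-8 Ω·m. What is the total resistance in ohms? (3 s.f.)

311 Ω

Seg 1: A = πr² = π(9.2600e-04 m)² = 2.694e-06 m²
R_1 = (1.73×10^-8)(365)/(2.694e-06) = 2.344 Ω
Seg 2: A = π(0.202/2 mm)² = π(1.0100e-04 m)² = 3.205e-08 m²
R_2 = (1.73×10^-8)(564)/(3.205e-08) = 304.5 Ω
Seg 3: A = πr² = π(9.1400e-04 m)² = 2.624e-06 m²
R_3 = (1.73×10^-8)(675)/(2.624e-06) = 4.449 Ω
R_total = R_1 + R_2 + R_3 = 311 Ω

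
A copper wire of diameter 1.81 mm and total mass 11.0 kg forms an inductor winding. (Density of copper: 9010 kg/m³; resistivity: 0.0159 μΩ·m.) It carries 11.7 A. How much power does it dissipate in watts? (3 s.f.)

401 W

ρ = 0.0159 μΩ·m = 1.59×10^-8 Ω·m
A = π(d/2)² = π(9.0500e-04 m)² = 2.5730e-06 m²
L = m/(density·A) = 11/(9010×2.5730e-06) = 474.5 m
R = ρL/A = (1.59×10^-8)(474.5)/(2.5730e-06) = 2.932 Ω
P = I²R = (11.7)² × 2.932 = 401 W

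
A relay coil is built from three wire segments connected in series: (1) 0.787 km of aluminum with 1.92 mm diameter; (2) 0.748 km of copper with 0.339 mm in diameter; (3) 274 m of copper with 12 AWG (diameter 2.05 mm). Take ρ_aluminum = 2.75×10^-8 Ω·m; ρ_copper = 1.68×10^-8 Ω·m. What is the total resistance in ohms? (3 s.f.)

148 Ω

Seg 1: A = π(d/2)² = π(9.6000e-04 m)² = 2.895e-06 m²
R_1 = (2.75×10^-8)(787)/(2.895e-06) = 7.475 Ω
Seg 2: A = π(d/2)² = π(1.6950e-04 m)² = 9.026e-08 m²
R_2 = (1.68×10^-8)(748)/(9.026e-08) = 139.2 Ω
Seg 3: A = π(2.05/2 mm)² = π(1.0250e-03 m)² = 3.301e-06 m²
R_3 = (1.68×10^-8)(274)/(3.301e-06) = 1.395 Ω
R_total = R_1 + R_2 + R_3 = 148 Ω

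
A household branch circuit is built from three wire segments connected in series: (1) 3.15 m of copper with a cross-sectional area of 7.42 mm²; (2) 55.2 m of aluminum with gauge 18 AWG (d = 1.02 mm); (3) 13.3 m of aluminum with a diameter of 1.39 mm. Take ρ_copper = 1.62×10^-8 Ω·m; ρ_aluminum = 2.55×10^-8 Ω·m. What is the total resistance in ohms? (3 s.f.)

1.95 Ω

Seg 1: A = 7.42 mm² = 7.420e-06 m²
R_1 = (1.62×10^-8)(3.15)/(7.420e-06) = 0.006877 Ω
Seg 2: A = π(1.02/2 mm)² = π(5.1000e-04 m)² = 8.171e-07 m²
R_2 = (2.55×10^-8)(55.2)/(8.171e-07) = 1.723 Ω
Seg 3: A = π(d/2)² = π(6.9500e-04 m)² = 1.517e-06 m²
R_3 = (2.55×10^-8)(13.3)/(1.517e-06) = 0.2235 Ω
R_total = R_1 + R_2 + R_3 = 1.95 Ω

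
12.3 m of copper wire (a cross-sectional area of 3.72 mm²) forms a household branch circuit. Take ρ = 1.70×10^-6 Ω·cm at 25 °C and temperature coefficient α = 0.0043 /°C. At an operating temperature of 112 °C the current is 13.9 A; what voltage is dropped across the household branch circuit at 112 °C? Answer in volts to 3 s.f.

ρ = 1.70×10^-6 Ω·cm = 1.70×10^-8 Ω·m
A = 3.72 mm² = 3.720e-06 m²
R₍25₎ = ρL/A = (1.70×10^-8)(12.3)/(3.720e-06) = 0.05621 Ω
R₍112₎ = R₍25₎(1 + αΔT) = 0.05621 × (1 + 0.0043×87) = 0.07724 Ω
V = IR = 13.9 × 0.07724 = 1.07 V

1.07 V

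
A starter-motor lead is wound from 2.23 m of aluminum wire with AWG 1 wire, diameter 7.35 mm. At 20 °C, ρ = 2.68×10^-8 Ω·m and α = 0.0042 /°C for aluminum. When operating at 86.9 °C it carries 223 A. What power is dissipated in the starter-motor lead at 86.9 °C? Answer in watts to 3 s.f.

89.7 W

A = π(7.35/2 mm)² = π(3.6750e-03 m)² = 4.243e-05 m²
R₍20₎ = ρL/A = (2.68×10^-8)(2.23)/(4.243e-05) = 0.001409 Ω
R₍86.9₎ = R₍20₎(1 + αΔT) = 0.001409 × (1 + 0.0042×66.9) = 0.001804 Ω
P = I²R = (223)² × 0.001804 = 89.7 W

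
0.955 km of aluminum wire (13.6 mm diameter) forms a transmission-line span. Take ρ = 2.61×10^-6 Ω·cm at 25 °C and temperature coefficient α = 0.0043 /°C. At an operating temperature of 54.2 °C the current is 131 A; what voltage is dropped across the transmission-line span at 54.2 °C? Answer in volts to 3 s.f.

ρ = 2.61×10^-6 Ω·cm = 2.61×10^-8 Ω·m
A = π(d/2)² = π(6.8000e-03 m)² = 1.453e-04 m²
R₍25₎ = ρL/A = (2.61×10^-8)(955)/(1.453e-04) = 0.1716 Ω
R₍54.2₎ = R₍25₎(1 + αΔT) = 0.1716 × (1 + 0.0043×29.2) = 0.1931 Ω
V = IR = 131 × 0.1931 = 25.3 V

25.3 V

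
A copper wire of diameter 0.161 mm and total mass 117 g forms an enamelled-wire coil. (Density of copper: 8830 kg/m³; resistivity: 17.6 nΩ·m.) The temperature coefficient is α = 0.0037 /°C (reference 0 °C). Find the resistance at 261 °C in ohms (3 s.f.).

ρ = 17.6 nΩ·m = 1.76×10^-8 Ω·m
A = π(d/2)² = π(8.0500e-05 m)² = 2.0358e-08 m²
L = m/(density·A) = 0.117/(8830×2.0358e-08) = 650.9 m
R = ρL/A = (1.76×10^-8)(650.9)/(2.0358e-08) = 562.7 Ω
R(261 °C) = 562.7 × (1 + 0.0037×261) = 1110 Ω

1110 Ω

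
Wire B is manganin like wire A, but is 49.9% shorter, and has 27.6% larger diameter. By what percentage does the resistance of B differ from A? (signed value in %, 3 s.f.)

R ∝ L/d², so R_B/R_A = (1 − 49.9/100) × (1 + 27.6/100)⁻²
= 0.501 × 0.6142 = 0.3077
(R_B − R_A)/R_A = 0.3077 − 1 = -69.2%

-69.2%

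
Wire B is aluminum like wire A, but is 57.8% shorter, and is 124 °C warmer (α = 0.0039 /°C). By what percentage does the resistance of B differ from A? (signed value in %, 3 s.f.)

R ∝ ρL/d² with ρ ∝ (1+αΔT), so R_B/R_A = (1 − 57.8/100) × (1 + 0.0039×124)
= 0.422 × 1.484 = 0.6261
(R_B − R_A)/R_A = 0.6261 − 1 = -37.4%

-37.4%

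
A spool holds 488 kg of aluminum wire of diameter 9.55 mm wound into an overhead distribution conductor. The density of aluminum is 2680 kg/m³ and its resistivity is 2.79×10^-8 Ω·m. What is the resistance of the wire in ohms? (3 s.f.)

0.990 Ω

A = π(d/2)² = π(4.7750e-03 m)² = 7.1630e-05 m²
L = m/(density·A) = 488/(2680×7.1630e-05) = 2542 m
R = ρL/A = (2.79×10^-8)(2542)/(7.1630e-05) = 0.990 Ω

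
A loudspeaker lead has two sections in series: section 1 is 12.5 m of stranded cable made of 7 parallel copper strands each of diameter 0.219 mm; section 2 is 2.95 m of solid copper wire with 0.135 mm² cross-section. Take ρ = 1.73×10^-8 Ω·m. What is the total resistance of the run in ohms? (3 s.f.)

1.20 Ω

Section 1: A_strand = π(1.0950e-04)² = 3.767e-08 m²; R₁ = ρL/(N·A_s) = (1.73×10^-8)(12.5)/(7×3.767e-08) = 0.8201 Ω
Section 2: A = 0.135 mm² = 1.350e-07 m²
R₂ = (1.73×10^-8)(2.95)/(1.350e-07) = 0.378 Ω
R = R₁ + R₂ = 1.20 Ω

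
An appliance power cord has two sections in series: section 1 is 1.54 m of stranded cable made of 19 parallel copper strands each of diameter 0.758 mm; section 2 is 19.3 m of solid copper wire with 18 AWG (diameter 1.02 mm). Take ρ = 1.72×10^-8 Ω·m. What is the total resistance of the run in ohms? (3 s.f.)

0.409 Ω

Section 1: A_strand = π(3.7900e-04)² = 4.513e-07 m²; R₁ = ρL/(N·A_s) = (1.72×10^-8)(1.54)/(19×4.513e-07) = 0.003089 Ω
Section 2: A = π(1.02/2 mm)² = π(5.1000e-04 m)² = 8.171e-07 m²
R₂ = (1.72×10^-8)(19.3)/(8.171e-07) = 0.4063 Ω
R = R₁ + R₂ = 0.409 Ω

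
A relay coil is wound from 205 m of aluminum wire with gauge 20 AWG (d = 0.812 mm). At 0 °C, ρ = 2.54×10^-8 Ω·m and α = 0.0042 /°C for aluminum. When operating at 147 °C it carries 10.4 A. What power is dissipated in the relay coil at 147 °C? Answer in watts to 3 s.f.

A = π(0.812/2 mm)² = π(4.0600e-04 m)² = 5.178e-07 m²
R₍0₎ = ρL/A = (2.54×10^-8)(205)/(5.178e-07) = 10.06 Ω
R₍147₎ = R₍0₎(1 + αΔT) = 10.06 × (1 + 0.0042×147) = 16.26 Ω
P = I²R = (10.4)² × 16.26 = 1760 W

1760 W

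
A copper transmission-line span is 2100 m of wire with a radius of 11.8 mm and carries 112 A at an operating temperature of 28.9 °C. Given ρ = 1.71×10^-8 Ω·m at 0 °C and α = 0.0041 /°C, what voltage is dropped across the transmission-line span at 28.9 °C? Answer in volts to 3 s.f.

10.3 V

A = πr² = π(1.1800e-02 m)² = 4.374e-04 m²
R₍0₎ = ρL/A = (1.71×10^-8)(2100)/(4.374e-04) = 0.08209 Ω
R₍28.9₎ = R₍0₎(1 + αΔT) = 0.08209 × (1 + 0.0041×28.9) = 0.09182 Ω
V = IR = 112 × 0.09182 = 10.3 V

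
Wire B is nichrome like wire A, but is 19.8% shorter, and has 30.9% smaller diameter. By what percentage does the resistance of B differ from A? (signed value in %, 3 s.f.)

R ∝ L/d², so R_B/R_A = (1 − 19.8/100) × (1 − 30.9/100)⁻²
= 0.802 × 2.094 = 1.68
(R_B − R_A)/R_A = 1.68 − 1 = 68.0%

68.0%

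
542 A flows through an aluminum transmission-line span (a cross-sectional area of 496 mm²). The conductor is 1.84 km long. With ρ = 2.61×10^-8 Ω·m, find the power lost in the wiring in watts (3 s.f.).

28400 W

A = 496 mm² = 4.960e-04 m²
R = ρL/A = (2.61×10^-8)(1840)/(4.960e-04) = 0.09682 Ω
P = I²R = (542)² × 0.09682 = 28400 W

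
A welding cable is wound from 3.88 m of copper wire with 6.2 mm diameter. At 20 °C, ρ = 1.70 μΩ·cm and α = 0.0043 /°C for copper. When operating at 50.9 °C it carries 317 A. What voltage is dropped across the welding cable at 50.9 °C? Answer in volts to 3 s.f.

0.785 V

ρ = 1.70 μΩ·cm = 1.70×10^-8 Ω·m
A = π(d/2)² = π(3.1000e-03 m)² = 3.019e-05 m²
R₍20₎ = ρL/A = (1.70×10^-8)(3.88)/(3.019e-05) = 0.002185 Ω
R₍50.9₎ = R₍20₎(1 + αΔT) = 0.002185 × (1 + 0.0043×30.9) = 0.002475 Ω
V = IR = 317 × 0.002475 = 0.785 V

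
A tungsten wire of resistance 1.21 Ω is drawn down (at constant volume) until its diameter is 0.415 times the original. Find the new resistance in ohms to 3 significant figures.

40.8 Ω

Volume constant ⇒ L' = L/r² with r = 0.415. R' = ρL'/A' = ρ(L/r²)/(πr²d₀²/4) = R/r⁴.
R' = 33.71 × 1.21 = 40.8 Ω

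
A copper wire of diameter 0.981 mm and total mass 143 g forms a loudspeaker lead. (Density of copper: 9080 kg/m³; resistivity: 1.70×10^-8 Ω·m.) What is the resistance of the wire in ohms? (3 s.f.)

0.469 Ω

A = π(d/2)² = π(4.9050e-04 m)² = 7.5584e-07 m²
L = m/(density·A) = 0.143/(9080×7.5584e-07) = 20.84 m
R = ρL/A = (1.70×10^-8)(20.84)/(7.5584e-07) = 0.469 Ω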